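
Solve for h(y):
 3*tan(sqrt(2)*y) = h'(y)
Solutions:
 h(y) = C1 - 3*sqrt(2)*log(cos(sqrt(2)*y))/2


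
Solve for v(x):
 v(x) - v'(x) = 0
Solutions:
 v(x) = C1*exp(x)


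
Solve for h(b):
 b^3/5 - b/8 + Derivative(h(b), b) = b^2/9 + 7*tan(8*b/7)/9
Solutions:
 h(b) = C1 - b^4/20 + b^3/27 + b^2/16 - 49*log(cos(8*b/7))/72


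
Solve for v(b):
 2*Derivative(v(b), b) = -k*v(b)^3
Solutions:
 v(b) = -sqrt(-1/(C1 - b*k))
 v(b) = sqrt(-1/(C1 - b*k))


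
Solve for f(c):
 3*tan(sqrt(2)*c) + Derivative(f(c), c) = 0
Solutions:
 f(c) = C1 + 3*sqrt(2)*log(cos(sqrt(2)*c))/2


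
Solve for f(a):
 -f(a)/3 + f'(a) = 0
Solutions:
 f(a) = C1*exp(a/3)


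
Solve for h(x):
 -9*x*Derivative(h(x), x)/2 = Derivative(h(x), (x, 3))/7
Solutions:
 h(x) = C1 + Integral(C2*airyai(-2^(2/3)*63^(1/3)*x/2) + C3*airybi(-2^(2/3)*63^(1/3)*x/2), x)


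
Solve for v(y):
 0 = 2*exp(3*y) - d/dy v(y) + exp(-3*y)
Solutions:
 v(y) = C1 + 2*exp(3*y)/3 - exp(-3*y)/3


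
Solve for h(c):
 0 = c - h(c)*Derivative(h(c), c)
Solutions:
 h(c) = -sqrt(C1 + c^2)
 h(c) = sqrt(C1 + c^2)


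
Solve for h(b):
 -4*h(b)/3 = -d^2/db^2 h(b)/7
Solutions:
 h(b) = C1*exp(-2*sqrt(21)*b/3) + C2*exp(2*sqrt(21)*b/3)


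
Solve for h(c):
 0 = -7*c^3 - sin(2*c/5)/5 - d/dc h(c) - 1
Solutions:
 h(c) = C1 - 7*c^4/4 - c + cos(2*c/5)/2


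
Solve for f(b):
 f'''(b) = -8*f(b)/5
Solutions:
 f(b) = C3*exp(-2*5^(2/3)*b/5) + (C1*sin(sqrt(3)*5^(2/3)*b/5) + C2*cos(sqrt(3)*5^(2/3)*b/5))*exp(5^(2/3)*b/5)


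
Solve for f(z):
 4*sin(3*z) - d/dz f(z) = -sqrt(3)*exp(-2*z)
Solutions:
 f(z) = C1 - 4*cos(3*z)/3 - sqrt(3)*exp(-2*z)/2


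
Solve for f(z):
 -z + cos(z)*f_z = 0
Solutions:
 f(z) = C1 + Integral(z/cos(z), z)


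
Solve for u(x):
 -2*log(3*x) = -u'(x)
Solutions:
 u(x) = C1 + 2*x*log(x) - 2*x + x*log(9)


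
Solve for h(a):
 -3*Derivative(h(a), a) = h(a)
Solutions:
 h(a) = C1*exp(-a/3)


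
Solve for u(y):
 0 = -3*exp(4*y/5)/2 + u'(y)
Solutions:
 u(y) = C1 + 15*exp(4*y/5)/8


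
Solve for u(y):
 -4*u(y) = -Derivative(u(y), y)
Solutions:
 u(y) = C1*exp(4*y)


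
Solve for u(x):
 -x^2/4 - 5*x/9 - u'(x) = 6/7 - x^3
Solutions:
 u(x) = C1 + x^4/4 - x^3/12 - 5*x^2/18 - 6*x/7


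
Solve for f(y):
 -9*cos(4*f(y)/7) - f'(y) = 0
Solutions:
 9*y - 7*log(sin(4*f(y)/7) - 1)/8 + 7*log(sin(4*f(y)/7) + 1)/8 = C1


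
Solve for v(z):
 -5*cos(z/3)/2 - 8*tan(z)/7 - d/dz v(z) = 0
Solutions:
 v(z) = C1 + 8*log(cos(z))/7 - 15*sin(z/3)/2


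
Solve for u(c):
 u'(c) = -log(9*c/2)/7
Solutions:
 u(c) = C1 - c*log(c)/7 - 2*c*log(3)/7 + c*log(2)/7 + c/7


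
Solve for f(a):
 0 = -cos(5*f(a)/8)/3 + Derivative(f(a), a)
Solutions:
 -a/3 - 4*log(sin(5*f(a)/8) - 1)/5 + 4*log(sin(5*f(a)/8) + 1)/5 = C1


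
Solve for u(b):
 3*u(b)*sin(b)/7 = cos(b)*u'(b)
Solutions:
 u(b) = C1/cos(b)^(3/7)


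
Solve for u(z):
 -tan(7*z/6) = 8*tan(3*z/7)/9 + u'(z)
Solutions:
 u(z) = C1 + 56*log(cos(3*z/7))/27 + 6*log(cos(7*z/6))/7


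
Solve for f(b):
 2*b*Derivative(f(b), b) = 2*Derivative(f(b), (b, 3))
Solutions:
 f(b) = C1 + Integral(C2*airyai(b) + C3*airybi(b), b)


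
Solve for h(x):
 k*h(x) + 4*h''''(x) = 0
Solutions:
 h(x) = C1*exp(-sqrt(2)*x*(-k)^(1/4)/2) + C2*exp(sqrt(2)*x*(-k)^(1/4)/2) + C3*exp(-sqrt(2)*I*x*(-k)^(1/4)/2) + C4*exp(sqrt(2)*I*x*(-k)^(1/4)/2)


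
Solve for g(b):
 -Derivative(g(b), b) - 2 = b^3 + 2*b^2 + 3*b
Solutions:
 g(b) = C1 - b^4/4 - 2*b^3/3 - 3*b^2/2 - 2*b


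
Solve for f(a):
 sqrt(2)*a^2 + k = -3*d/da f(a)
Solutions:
 f(a) = C1 - sqrt(2)*a^3/9 - a*k/3


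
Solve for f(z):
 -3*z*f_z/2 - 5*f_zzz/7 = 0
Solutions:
 f(z) = C1 + Integral(C2*airyai(-10^(2/3)*21^(1/3)*z/10) + C3*airybi(-10^(2/3)*21^(1/3)*z/10), z)


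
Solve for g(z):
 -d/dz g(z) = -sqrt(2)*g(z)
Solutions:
 g(z) = C1*exp(sqrt(2)*z)


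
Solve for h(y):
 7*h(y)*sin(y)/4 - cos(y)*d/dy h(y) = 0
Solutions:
 h(y) = C1/cos(y)^(7/4)


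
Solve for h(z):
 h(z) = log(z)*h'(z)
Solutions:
 h(z) = C1*exp(li(z))


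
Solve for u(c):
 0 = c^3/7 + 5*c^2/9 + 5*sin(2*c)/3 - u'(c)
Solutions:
 u(c) = C1 + c^4/28 + 5*c^3/27 - 5*cos(2*c)/6


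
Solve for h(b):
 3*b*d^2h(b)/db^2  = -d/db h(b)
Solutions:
 h(b) = C1 + C2*b^(2/3)


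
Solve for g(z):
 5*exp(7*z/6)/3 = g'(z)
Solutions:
 g(z) = C1 + 10*exp(7*z/6)/7


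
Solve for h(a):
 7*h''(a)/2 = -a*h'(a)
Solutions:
 h(a) = C1 + C2*erf(sqrt(7)*a/7)


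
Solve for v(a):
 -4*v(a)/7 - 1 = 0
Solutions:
 v(a) = -7/4


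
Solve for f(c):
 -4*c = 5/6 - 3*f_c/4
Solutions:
 f(c) = C1 + 8*c^2/3 + 10*c/9


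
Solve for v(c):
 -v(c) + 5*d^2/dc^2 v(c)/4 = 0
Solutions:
 v(c) = C1*exp(-2*sqrt(5)*c/5) + C2*exp(2*sqrt(5)*c/5)


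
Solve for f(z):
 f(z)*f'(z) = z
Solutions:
 f(z) = -sqrt(C1 + z^2)
 f(z) = sqrt(C1 + z^2)


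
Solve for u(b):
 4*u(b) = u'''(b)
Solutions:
 u(b) = C3*exp(2^(2/3)*b) + (C1*sin(2^(2/3)*sqrt(3)*b/2) + C2*cos(2^(2/3)*sqrt(3)*b/2))*exp(-2^(2/3)*b/2)


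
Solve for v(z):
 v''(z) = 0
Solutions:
 v(z) = C1 + C2*z


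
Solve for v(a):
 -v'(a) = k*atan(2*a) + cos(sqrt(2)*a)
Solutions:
 v(a) = C1 - k*(a*atan(2*a) - log(4*a^2 + 1)/4) - sqrt(2)*sin(sqrt(2)*a)/2


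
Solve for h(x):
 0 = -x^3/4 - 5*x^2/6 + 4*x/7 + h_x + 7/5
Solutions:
 h(x) = C1 + x^4/16 + 5*x^3/18 - 2*x^2/7 - 7*x/5


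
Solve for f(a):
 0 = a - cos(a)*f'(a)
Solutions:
 f(a) = C1 + Integral(a/cos(a), a)


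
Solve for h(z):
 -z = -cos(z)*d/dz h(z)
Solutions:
 h(z) = C1 + Integral(z/cos(z), z)


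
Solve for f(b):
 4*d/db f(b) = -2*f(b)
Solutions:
 f(b) = C1*exp(-b/2)


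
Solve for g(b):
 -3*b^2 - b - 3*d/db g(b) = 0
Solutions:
 g(b) = C1 - b^3/3 - b^2/6


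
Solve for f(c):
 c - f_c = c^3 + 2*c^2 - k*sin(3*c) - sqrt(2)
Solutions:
 f(c) = C1 - c^4/4 - 2*c^3/3 + c^2/2 + sqrt(2)*c - k*cos(3*c)/3


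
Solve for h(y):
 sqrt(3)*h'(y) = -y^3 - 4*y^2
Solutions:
 h(y) = C1 - sqrt(3)*y^4/12 - 4*sqrt(3)*y^3/9


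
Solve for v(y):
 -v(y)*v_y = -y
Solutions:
 v(y) = -sqrt(C1 + y^2)
 v(y) = sqrt(C1 + y^2)


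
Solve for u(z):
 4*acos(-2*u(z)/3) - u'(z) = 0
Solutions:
 Integral(1/acos(-2*_y/3), (_y, u(z))) = C1 + 4*z


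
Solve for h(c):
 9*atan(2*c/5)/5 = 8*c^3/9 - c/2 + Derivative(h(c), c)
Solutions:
 h(c) = C1 - 2*c^4/9 + c^2/4 + 9*c*atan(2*c/5)/5 - 9*log(4*c^2 + 25)/4


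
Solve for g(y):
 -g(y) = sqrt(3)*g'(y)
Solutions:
 g(y) = C1*exp(-sqrt(3)*y/3)


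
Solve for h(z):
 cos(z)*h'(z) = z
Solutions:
 h(z) = C1 + Integral(z/cos(z), z)


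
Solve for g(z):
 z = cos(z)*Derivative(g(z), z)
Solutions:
 g(z) = C1 + Integral(z/cos(z), z)


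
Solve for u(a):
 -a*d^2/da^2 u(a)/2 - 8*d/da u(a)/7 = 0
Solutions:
 u(a) = C1 + C2/a^(9/7)


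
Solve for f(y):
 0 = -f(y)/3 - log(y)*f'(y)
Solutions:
 f(y) = C1*exp(-li(y)/3)


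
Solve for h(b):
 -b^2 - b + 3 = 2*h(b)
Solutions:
 h(b) = -b^2/2 - b/2 + 3/2


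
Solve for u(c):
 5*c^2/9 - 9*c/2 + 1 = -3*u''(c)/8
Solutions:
 u(c) = C1 + C2*c - 10*c^4/81 + 2*c^3 - 4*c^2/3


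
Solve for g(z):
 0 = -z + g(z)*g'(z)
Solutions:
 g(z) = -sqrt(C1 + z^2)
 g(z) = sqrt(C1 + z^2)


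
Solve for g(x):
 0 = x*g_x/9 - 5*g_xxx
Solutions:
 g(x) = C1 + Integral(C2*airyai(75^(1/3)*x/15) + C3*airybi(75^(1/3)*x/15), x)


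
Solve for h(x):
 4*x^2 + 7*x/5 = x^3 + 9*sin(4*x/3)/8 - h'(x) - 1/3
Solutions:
 h(x) = C1 + x^4/4 - 4*x^3/3 - 7*x^2/10 - x/3 - 27*cos(4*x/3)/32


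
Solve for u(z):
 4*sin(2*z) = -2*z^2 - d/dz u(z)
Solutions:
 u(z) = C1 - 2*z^3/3 + 2*cos(2*z)


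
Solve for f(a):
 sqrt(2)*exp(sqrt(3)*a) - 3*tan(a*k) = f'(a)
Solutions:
 f(a) = C1 - 3*Piecewise((-log(cos(a*k))/k, Ne(k, 0)), (0, True)) + sqrt(6)*exp(sqrt(3)*a)/3


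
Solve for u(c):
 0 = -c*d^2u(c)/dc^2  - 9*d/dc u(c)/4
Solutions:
 u(c) = C1 + C2/c^(5/4)


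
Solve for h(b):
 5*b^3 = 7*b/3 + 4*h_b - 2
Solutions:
 h(b) = C1 + 5*b^4/16 - 7*b^2/24 + b/2


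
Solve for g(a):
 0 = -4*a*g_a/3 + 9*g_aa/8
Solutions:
 g(a) = C1 + C2*erfi(4*sqrt(3)*a/9)


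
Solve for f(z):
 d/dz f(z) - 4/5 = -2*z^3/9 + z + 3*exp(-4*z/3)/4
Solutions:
 f(z) = C1 - z^4/18 + z^2/2 + 4*z/5 - 9*exp(-4*z/3)/16


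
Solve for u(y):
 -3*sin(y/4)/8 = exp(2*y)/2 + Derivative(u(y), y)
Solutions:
 u(y) = C1 - exp(2*y)/4 + 3*cos(y/4)/2


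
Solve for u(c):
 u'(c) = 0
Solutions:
 u(c) = C1


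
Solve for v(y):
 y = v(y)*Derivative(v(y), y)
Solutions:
 v(y) = -sqrt(C1 + y^2)
 v(y) = sqrt(C1 + y^2)


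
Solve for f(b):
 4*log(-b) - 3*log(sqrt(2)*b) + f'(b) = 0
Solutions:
 f(b) = C1 - b*log(b) + b*(1 + 3*log(2)/2 - 4*I*pi)


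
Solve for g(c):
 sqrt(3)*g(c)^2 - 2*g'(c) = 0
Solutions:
 g(c) = -2/(C1 + sqrt(3)*c)


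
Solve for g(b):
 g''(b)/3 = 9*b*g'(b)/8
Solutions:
 g(b) = C1 + C2*erfi(3*sqrt(3)*b/4)


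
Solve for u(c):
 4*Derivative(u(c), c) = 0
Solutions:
 u(c) = C1


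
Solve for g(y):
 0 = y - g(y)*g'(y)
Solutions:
 g(y) = -sqrt(C1 + y^2)
 g(y) = sqrt(C1 + y^2)


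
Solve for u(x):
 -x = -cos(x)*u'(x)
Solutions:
 u(x) = C1 + Integral(x/cos(x), x)


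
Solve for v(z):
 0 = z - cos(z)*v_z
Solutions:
 v(z) = C1 + Integral(z/cos(z), z)


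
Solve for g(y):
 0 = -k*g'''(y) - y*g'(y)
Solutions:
 g(y) = C1 + Integral(C2*airyai(y*(-1/k)^(1/3)) + C3*airybi(y*(-1/k)^(1/3)), y)


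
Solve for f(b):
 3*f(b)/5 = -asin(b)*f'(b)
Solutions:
 f(b) = C1*exp(-3*Integral(1/asin(b), b)/5)


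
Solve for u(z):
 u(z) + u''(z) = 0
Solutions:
 u(z) = C1*sin(z) + C2*cos(z)


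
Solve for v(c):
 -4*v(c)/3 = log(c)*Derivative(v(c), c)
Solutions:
 v(c) = C1*exp(-4*li(c)/3)


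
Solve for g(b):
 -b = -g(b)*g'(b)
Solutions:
 g(b) = -sqrt(C1 + b^2)
 g(b) = sqrt(C1 + b^2)


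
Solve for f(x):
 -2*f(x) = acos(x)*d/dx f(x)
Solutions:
 f(x) = C1*exp(-2*Integral(1/acos(x), x))


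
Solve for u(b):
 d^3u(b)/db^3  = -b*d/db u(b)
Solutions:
 u(b) = C1 + Integral(C2*airyai(-b) + C3*airybi(-b), b)


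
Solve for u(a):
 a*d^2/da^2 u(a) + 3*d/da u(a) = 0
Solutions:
 u(a) = C1 + C2/a^2


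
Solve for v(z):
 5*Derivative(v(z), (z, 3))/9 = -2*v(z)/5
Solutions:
 v(z) = C3*exp(z*(-90^(1/3) + 3*10^(1/3)*3^(2/3))/20)*sin(3*10^(1/3)*3^(1/6)*z/10) + C4*exp(z*(-90^(1/3) + 3*10^(1/3)*3^(2/3))/20)*cos(3*10^(1/3)*3^(1/6)*z/10) + C5*exp(-z*(90^(1/3) + 3*10^(1/3)*3^(2/3))/20) + (C1*sin(3*10^(1/3)*3^(1/6)*z/10) + C2*cos(3*10^(1/3)*3^(1/6)*z/10))*exp(90^(1/3)*z/10)


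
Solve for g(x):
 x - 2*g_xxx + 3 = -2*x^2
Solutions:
 g(x) = C1 + C2*x + C3*x^2 + x^5/60 + x^4/48 + x^3/4


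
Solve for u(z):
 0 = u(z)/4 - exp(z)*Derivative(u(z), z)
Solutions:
 u(z) = C1*exp(-exp(-z)/4)


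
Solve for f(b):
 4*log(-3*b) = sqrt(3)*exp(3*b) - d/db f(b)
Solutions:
 f(b) = C1 - 4*b*log(-b) + 4*b*(1 - log(3)) + sqrt(3)*exp(3*b)/3


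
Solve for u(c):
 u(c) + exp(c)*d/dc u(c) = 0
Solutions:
 u(c) = C1*exp(exp(-c))


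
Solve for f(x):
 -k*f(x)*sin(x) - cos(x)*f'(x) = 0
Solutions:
 f(x) = C1*exp(k*log(cos(x)))


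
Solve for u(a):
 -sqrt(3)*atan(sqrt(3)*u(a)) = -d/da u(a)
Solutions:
 Integral(1/atan(sqrt(3)*_y), (_y, u(a))) = C1 + sqrt(3)*a


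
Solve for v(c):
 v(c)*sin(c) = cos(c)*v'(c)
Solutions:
 v(c) = C1/cos(c)


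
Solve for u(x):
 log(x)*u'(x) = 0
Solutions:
 u(x) = C1


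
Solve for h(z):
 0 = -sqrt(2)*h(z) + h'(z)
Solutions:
 h(z) = C1*exp(sqrt(2)*z)


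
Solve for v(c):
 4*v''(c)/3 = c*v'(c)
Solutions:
 v(c) = C1 + C2*erfi(sqrt(6)*c/4)


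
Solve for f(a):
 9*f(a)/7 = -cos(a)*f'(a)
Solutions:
 f(a) = C1*(sin(a) - 1)^(9/14)/(sin(a) + 1)^(9/14)


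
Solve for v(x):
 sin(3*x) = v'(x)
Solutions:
 v(x) = C1 - cos(3*x)/3


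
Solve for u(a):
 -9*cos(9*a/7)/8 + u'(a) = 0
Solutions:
 u(a) = C1 + 7*sin(9*a/7)/8


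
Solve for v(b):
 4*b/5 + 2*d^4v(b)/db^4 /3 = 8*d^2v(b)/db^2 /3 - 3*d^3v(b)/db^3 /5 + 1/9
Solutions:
 v(b) = C1 + C2*b + C3*exp(-5*b/2) + C4*exp(8*b/5) + b^3/20 + 31*b^2/2400


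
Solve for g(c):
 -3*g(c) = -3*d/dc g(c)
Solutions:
 g(c) = C1*exp(c)


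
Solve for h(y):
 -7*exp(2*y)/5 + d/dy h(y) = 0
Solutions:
 h(y) = C1 + 7*exp(2*y)/10


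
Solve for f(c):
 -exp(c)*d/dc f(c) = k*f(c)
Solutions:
 f(c) = C1*exp(k*exp(-c))


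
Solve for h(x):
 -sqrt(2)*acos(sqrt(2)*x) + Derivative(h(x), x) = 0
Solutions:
 h(x) = C1 + sqrt(2)*(x*acos(sqrt(2)*x) - sqrt(2)*sqrt(1 - 2*x^2)/2)


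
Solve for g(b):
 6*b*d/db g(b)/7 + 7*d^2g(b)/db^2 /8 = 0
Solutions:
 g(b) = C1 + C2*erf(2*sqrt(6)*b/7)


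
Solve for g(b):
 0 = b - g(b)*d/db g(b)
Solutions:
 g(b) = -sqrt(C1 + b^2)
 g(b) = sqrt(C1 + b^2)


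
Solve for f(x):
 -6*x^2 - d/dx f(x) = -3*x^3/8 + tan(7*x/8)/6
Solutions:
 f(x) = C1 + 3*x^4/32 - 2*x^3 + 4*log(cos(7*x/8))/21


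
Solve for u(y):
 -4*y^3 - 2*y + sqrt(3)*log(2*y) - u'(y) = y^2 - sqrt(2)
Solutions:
 u(y) = C1 - y^4 - y^3/3 - y^2 + sqrt(3)*y*log(y) - sqrt(3)*y + sqrt(3)*y*log(2) + sqrt(2)*y


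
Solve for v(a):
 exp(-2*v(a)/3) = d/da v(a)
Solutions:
 v(a) = 3*log(-sqrt(C1 + a)) - 3*log(3) + 3*log(6)/2
 v(a) = 3*log(C1 + a)/2 - 3*log(3) + 3*log(6)/2


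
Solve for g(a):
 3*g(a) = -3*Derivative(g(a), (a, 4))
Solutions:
 g(a) = (C1*sin(sqrt(2)*a/2) + C2*cos(sqrt(2)*a/2))*exp(-sqrt(2)*a/2) + (C3*sin(sqrt(2)*a/2) + C4*cos(sqrt(2)*a/2))*exp(sqrt(2)*a/2)


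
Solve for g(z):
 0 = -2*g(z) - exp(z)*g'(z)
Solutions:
 g(z) = C1*exp(2*exp(-z))


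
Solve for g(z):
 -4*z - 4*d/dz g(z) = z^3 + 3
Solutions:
 g(z) = C1 - z^4/16 - z^2/2 - 3*z/4


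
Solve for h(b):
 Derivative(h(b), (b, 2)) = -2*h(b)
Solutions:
 h(b) = C1*sin(sqrt(2)*b) + C2*cos(sqrt(2)*b)


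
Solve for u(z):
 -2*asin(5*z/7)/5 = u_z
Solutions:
 u(z) = C1 - 2*z*asin(5*z/7)/5 - 2*sqrt(49 - 25*z^2)/25


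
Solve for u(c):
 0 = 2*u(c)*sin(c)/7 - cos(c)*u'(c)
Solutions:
 u(c) = C1/cos(c)^(2/7)


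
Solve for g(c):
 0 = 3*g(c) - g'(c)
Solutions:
 g(c) = C1*exp(3*c)


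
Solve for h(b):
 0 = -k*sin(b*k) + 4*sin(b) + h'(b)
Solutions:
 h(b) = C1 + 4*cos(b) - cos(b*k)


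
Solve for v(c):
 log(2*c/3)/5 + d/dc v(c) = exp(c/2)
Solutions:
 v(c) = C1 - c*log(c)/5 + c*(-log(2) + 1 + log(3))/5 + 2*exp(c/2)


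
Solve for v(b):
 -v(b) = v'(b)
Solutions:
 v(b) = C1*exp(-b)


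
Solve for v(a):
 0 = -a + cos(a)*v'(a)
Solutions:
 v(a) = C1 + Integral(a/cos(a), a)


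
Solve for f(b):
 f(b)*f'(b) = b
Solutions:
 f(b) = -sqrt(C1 + b^2)
 f(b) = sqrt(C1 + b^2)


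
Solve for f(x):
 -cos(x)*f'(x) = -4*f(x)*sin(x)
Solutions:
 f(x) = C1/cos(x)^4


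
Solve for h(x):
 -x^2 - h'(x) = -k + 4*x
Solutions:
 h(x) = C1 + k*x - x^3/3 - 2*x^2


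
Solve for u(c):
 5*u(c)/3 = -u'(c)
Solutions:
 u(c) = C1*exp(-5*c/3)


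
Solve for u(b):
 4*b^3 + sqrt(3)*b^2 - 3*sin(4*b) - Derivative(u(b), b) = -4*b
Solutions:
 u(b) = C1 + b^4 + sqrt(3)*b^3/3 + 2*b^2 + 3*cos(4*b)/4


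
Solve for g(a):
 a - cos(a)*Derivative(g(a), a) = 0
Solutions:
 g(a) = C1 + Integral(a/cos(a), a)


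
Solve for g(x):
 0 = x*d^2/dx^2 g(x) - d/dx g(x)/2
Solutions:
 g(x) = C1 + C2*x^(3/2)


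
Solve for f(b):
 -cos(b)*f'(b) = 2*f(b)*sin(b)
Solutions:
 f(b) = C1*cos(b)^2


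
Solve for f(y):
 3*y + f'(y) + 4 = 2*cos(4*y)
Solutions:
 f(y) = C1 - 3*y^2/2 - 4*y + sin(4*y)/2


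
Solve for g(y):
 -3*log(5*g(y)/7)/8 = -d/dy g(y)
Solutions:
 -8*Integral(1/(log(_y) - log(7) + log(5)), (_y, g(y)))/3 = C1 - y


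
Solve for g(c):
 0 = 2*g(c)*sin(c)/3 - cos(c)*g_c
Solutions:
 g(c) = C1/cos(c)^(2/3)


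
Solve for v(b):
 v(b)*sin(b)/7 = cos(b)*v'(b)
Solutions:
 v(b) = C1/cos(b)^(1/7)


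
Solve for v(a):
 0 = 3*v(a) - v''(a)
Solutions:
 v(a) = C1*exp(-sqrt(3)*a) + C2*exp(sqrt(3)*a)


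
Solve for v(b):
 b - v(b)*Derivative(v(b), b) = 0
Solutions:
 v(b) = -sqrt(C1 + b^2)
 v(b) = sqrt(C1 + b^2)


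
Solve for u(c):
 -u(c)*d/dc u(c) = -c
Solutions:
 u(c) = -sqrt(C1 + c^2)
 u(c) = sqrt(C1 + c^2)


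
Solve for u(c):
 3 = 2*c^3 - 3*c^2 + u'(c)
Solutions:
 u(c) = C1 - c^4/2 + c^3 + 3*c


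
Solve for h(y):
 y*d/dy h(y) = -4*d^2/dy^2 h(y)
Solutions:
 h(y) = C1 + C2*erf(sqrt(2)*y/4)


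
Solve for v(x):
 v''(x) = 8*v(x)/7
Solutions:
 v(x) = C1*exp(-2*sqrt(14)*x/7) + C2*exp(2*sqrt(14)*x/7)


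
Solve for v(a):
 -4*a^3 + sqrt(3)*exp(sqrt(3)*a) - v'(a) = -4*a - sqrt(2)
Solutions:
 v(a) = C1 - a^4 + 2*a^2 + sqrt(2)*a + exp(sqrt(3)*a)


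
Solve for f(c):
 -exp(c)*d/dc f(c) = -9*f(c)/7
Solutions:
 f(c) = C1*exp(-9*exp(-c)/7)


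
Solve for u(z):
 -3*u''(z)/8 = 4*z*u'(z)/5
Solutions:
 u(z) = C1 + C2*erf(4*sqrt(15)*z/15)


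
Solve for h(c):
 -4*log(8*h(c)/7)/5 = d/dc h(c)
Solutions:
 5*Integral(1/(log(_y) - log(7) + 3*log(2)), (_y, h(c)))/4 = C1 - c


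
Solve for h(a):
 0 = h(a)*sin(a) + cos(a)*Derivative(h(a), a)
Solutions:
 h(a) = C1*cos(a)


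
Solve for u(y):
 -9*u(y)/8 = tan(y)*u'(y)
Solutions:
 u(y) = C1/sin(y)^(9/8)


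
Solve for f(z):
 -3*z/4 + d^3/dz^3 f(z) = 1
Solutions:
 f(z) = C1 + C2*z + C3*z^2 + z^4/32 + z^3/6


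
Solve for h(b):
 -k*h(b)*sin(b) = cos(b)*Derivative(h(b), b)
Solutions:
 h(b) = C1*exp(k*log(cos(b)))


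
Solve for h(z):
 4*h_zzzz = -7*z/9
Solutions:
 h(z) = C1 + C2*z + C3*z^2 + C4*z^3 - 7*z^5/4320


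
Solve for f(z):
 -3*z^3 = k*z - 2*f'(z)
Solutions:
 f(z) = C1 + k*z^2/4 + 3*z^4/8


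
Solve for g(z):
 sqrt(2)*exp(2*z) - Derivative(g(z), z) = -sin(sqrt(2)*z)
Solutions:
 g(z) = C1 + sqrt(2)*exp(2*z)/2 - sqrt(2)*cos(sqrt(2)*z)/2


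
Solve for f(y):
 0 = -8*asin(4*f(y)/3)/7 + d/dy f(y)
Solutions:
 Integral(1/asin(4*_y/3), (_y, f(y))) = C1 + 8*y/7


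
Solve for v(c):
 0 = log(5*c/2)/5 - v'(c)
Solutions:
 v(c) = C1 + c*log(c)/5 - c/5 - c*log(2)/5 + c*log(5)/5


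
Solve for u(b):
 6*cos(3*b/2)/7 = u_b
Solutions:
 u(b) = C1 + 4*sin(3*b/2)/7


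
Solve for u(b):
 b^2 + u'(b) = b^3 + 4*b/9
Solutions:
 u(b) = C1 + b^4/4 - b^3/3 + 2*b^2/9


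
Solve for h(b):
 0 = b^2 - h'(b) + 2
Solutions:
 h(b) = C1 + b^3/3 + 2*b


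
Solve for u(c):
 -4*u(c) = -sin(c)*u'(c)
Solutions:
 u(c) = C1*(cos(c)^2 - 2*cos(c) + 1)/(cos(c)^2 + 2*cos(c) + 1)


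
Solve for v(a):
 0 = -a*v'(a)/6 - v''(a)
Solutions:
 v(a) = C1 + C2*erf(sqrt(3)*a/6)


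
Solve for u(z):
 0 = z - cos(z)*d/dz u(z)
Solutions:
 u(z) = C1 + Integral(z/cos(z), z)


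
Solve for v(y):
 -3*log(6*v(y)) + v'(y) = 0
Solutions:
 -Integral(1/(log(_y) + log(6)), (_y, v(y)))/3 = C1 - y


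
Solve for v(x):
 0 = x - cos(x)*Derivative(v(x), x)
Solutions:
 v(x) = C1 + Integral(x/cos(x), x)


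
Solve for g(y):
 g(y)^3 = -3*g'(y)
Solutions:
 g(y) = -sqrt(6)*sqrt(-1/(C1 - y))/2
 g(y) = sqrt(6)*sqrt(-1/(C1 - y))/2


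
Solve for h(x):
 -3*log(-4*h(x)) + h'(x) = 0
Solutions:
 -Integral(1/(log(-_y) + 2*log(2)), (_y, h(x)))/3 = C1 - x


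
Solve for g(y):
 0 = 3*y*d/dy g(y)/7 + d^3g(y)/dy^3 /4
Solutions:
 g(y) = C1 + Integral(C2*airyai(-12^(1/3)*7^(2/3)*y/7) + C3*airybi(-12^(1/3)*7^(2/3)*y/7), y)


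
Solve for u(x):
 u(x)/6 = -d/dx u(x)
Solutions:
 u(x) = C1*exp(-x/6)


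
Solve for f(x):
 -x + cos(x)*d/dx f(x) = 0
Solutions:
 f(x) = C1 + Integral(x/cos(x), x)


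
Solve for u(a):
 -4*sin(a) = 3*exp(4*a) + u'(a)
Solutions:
 u(a) = C1 - 3*exp(4*a)/4 + 4*cos(a)


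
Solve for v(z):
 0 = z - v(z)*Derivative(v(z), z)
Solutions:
 v(z) = -sqrt(C1 + z^2)
 v(z) = sqrt(C1 + z^2)


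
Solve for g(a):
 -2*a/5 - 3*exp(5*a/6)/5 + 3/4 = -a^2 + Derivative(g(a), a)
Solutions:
 g(a) = C1 + a^3/3 - a^2/5 + 3*a/4 - 18*exp(5*a/6)/25


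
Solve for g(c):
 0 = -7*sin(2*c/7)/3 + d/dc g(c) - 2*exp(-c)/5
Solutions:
 g(c) = C1 - 49*cos(2*c/7)/6 - 2*exp(-c)/5


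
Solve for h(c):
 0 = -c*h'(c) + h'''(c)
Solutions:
 h(c) = C1 + Integral(C2*airyai(c) + C3*airybi(c), c)


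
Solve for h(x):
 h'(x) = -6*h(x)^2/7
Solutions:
 h(x) = 7/(C1 + 6*x)


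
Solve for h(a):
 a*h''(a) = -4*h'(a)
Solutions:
 h(a) = C1 + C2/a^3


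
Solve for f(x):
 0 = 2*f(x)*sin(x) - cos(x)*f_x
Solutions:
 f(x) = C1/cos(x)^2


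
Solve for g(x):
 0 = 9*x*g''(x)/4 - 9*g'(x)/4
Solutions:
 g(x) = C1 + C2*x^2


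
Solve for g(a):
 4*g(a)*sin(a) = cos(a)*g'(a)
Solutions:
 g(a) = C1/cos(a)^4


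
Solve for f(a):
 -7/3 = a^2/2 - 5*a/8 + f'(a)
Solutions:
 f(a) = C1 - a^3/6 + 5*a^2/16 - 7*a/3


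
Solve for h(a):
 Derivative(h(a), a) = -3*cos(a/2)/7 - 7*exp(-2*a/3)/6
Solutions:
 h(a) = C1 - 6*sin(a/2)/7 + 7*exp(-2*a/3)/4


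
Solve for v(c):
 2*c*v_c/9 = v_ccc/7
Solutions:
 v(c) = C1 + Integral(C2*airyai(42^(1/3)*c/3) + C3*airybi(42^(1/3)*c/3), c)


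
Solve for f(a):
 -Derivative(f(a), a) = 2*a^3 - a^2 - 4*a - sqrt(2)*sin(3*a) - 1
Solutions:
 f(a) = C1 - a^4/2 + a^3/3 + 2*a^2 + a - sqrt(2)*cos(3*a)/3


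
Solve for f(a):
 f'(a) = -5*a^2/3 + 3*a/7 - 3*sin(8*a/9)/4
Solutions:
 f(a) = C1 - 5*a^3/9 + 3*a^2/14 + 27*cos(8*a/9)/32


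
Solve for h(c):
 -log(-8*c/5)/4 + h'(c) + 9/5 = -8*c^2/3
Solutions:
 h(c) = C1 - 8*c^3/9 + c*log(-c)/4 + c*(-41 - 5*log(5) + 15*log(2))/20


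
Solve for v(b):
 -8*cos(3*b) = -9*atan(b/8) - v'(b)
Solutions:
 v(b) = C1 - 9*b*atan(b/8) + 36*log(b^2 + 64) + 8*sin(3*b)/3


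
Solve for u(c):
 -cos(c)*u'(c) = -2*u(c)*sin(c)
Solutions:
 u(c) = C1/cos(c)^2


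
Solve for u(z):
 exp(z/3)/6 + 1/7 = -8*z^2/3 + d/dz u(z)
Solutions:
 u(z) = C1 + 8*z^3/9 + z/7 + exp(z/3)/2


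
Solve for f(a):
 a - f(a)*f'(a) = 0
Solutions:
 f(a) = -sqrt(C1 + a^2)
 f(a) = sqrt(C1 + a^2)


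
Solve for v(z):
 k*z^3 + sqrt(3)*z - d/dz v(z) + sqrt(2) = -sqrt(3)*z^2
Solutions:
 v(z) = C1 + k*z^4/4 + sqrt(3)*z^3/3 + sqrt(3)*z^2/2 + sqrt(2)*z


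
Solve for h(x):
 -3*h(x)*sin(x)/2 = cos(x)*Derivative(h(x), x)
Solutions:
 h(x) = C1*cos(x)^(3/2)


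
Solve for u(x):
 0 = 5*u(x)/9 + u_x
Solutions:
 u(x) = C1*exp(-5*x/9)


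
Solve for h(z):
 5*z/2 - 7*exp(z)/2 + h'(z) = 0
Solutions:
 h(z) = C1 - 5*z^2/4 + 7*exp(z)/2


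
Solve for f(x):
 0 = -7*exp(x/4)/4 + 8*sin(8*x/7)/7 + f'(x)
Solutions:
 f(x) = C1 + 7*exp(x/4) + cos(8*x/7)


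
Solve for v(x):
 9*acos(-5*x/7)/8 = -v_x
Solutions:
 v(x) = C1 - 9*x*acos(-5*x/7)/8 - 9*sqrt(49 - 25*x^2)/40


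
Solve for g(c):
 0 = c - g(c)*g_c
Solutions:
 g(c) = -sqrt(C1 + c^2)
 g(c) = sqrt(C1 + c^2)


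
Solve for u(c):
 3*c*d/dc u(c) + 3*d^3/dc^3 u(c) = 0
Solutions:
 u(c) = C1 + Integral(C2*airyai(-c) + C3*airybi(-c), c)


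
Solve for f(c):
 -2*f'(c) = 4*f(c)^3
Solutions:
 f(c) = -sqrt(2)*sqrt(-1/(C1 - 2*c))/2
 f(c) = sqrt(2)*sqrt(-1/(C1 - 2*c))/2


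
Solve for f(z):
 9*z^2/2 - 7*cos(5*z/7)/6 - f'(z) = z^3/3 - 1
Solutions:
 f(z) = C1 - z^4/12 + 3*z^3/2 + z - 49*sin(5*z/7)/30


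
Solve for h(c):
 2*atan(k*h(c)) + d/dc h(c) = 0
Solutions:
 Integral(1/atan(_y*k), (_y, h(c))) = C1 - 2*c


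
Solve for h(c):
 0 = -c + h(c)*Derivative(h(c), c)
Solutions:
 h(c) = -sqrt(C1 + c^2)
 h(c) = sqrt(C1 + c^2)


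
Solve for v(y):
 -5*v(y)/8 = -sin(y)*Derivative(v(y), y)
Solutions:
 v(y) = C1*(cos(y) - 1)^(5/16)/(cos(y) + 1)^(5/16)


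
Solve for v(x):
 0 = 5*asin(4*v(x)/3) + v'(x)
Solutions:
 Integral(1/asin(4*_y/3), (_y, v(x))) = C1 - 5*x


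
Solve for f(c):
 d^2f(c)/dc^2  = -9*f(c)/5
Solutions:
 f(c) = C1*sin(3*sqrt(5)*c/5) + C2*cos(3*sqrt(5)*c/5)


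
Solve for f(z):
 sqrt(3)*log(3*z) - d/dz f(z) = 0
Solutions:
 f(z) = C1 + sqrt(3)*z*log(z) - sqrt(3)*z + sqrt(3)*z*log(3)


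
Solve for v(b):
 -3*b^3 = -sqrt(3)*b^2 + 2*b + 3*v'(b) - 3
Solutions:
 v(b) = C1 - b^4/4 + sqrt(3)*b^3/9 - b^2/3 + b


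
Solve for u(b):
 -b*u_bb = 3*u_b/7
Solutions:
 u(b) = C1 + C2*b^(4/7)


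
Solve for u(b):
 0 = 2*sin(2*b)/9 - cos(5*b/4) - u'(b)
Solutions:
 u(b) = C1 - 4*sin(5*b/4)/5 - cos(2*b)/9


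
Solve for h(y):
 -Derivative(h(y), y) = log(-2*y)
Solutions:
 h(y) = C1 - y*log(-y) + y*(1 - log(2))


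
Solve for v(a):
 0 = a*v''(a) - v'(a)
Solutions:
 v(a) = C1 + C2*a^2


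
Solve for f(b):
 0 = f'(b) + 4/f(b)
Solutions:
 f(b) = -sqrt(C1 - 8*b)
 f(b) = sqrt(C1 - 8*b)


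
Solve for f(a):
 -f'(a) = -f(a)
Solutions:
 f(a) = C1*exp(a)


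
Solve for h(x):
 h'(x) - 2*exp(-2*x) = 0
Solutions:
 h(x) = C1 - exp(-2*x)


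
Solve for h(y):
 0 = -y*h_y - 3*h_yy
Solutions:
 h(y) = C1 + C2*erf(sqrt(6)*y/6)


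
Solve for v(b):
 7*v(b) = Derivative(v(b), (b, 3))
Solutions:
 v(b) = C3*exp(7^(1/3)*b) + (C1*sin(sqrt(3)*7^(1/3)*b/2) + C2*cos(sqrt(3)*7^(1/3)*b/2))*exp(-7^(1/3)*b/2)


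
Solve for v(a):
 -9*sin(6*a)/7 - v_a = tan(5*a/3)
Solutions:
 v(a) = C1 + 3*log(cos(5*a/3))/5 + 3*cos(6*a)/14


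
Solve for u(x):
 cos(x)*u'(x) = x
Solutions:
 u(x) = C1 + Integral(x/cos(x), x)


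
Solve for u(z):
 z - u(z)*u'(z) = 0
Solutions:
 u(z) = -sqrt(C1 + z^2)
 u(z) = sqrt(C1 + z^2)


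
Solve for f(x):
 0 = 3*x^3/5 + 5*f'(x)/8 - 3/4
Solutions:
 f(x) = C1 - 6*x^4/25 + 6*x/5


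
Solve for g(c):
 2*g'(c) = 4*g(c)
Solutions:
 g(c) = C1*exp(2*c)


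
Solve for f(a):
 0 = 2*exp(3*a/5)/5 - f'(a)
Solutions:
 f(a) = C1 + 2*exp(3*a/5)/3


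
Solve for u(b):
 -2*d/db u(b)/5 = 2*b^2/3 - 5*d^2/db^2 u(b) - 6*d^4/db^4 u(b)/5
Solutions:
 u(b) = C1 + C2*exp(2^(1/3)*b*(-(18 + sqrt(31574))^(1/3) + 25*2^(1/3)/(18 + sqrt(31574))^(1/3))/12)*sin(2^(1/3)*sqrt(3)*b*(25*2^(1/3)/(18 + sqrt(31574))^(1/3) + (18 + sqrt(31574))^(1/3))/12) + C3*exp(2^(1/3)*b*(-(18 + sqrt(31574))^(1/3) + 25*2^(1/3)/(18 + sqrt(31574))^(1/3))/12)*cos(2^(1/3)*sqrt(3)*b*(25*2^(1/3)/(18 + sqrt(31574))^(1/3) + (18 + sqrt(31574))^(1/3))/12) + C4*exp(-2^(1/3)*b*(-(18 + sqrt(31574))^(1/3) + 25*2^(1/3)/(18 + sqrt(31574))^(1/3))/6) - 5*b^3/9 - 125*b^2/6 - 3125*b/6


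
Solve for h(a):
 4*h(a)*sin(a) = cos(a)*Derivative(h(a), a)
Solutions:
 h(a) = C1/cos(a)^4


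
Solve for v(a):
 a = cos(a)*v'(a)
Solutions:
 v(a) = C1 + Integral(a/cos(a), a)


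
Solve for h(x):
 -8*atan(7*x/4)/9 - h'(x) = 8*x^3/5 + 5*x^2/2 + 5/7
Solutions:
 h(x) = C1 - 2*x^4/5 - 5*x^3/6 - 8*x*atan(7*x/4)/9 - 5*x/7 + 16*log(49*x^2 + 16)/63


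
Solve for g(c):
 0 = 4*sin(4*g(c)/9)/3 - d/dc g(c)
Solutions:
 -4*c/3 + 9*log(cos(4*g(c)/9) - 1)/8 - 9*log(cos(4*g(c)/9) + 1)/8 = C1


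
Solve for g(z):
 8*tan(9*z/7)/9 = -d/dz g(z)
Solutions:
 g(z) = C1 + 56*log(cos(9*z/7))/81


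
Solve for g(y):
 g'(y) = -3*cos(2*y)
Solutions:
 g(y) = C1 - 3*sin(2*y)/2


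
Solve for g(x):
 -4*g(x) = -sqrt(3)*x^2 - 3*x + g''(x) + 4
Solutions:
 g(x) = C1*sin(2*x) + C2*cos(2*x) + sqrt(3)*x^2/4 + 3*x/4 - 1 - sqrt(3)/8


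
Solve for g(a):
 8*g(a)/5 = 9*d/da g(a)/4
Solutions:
 g(a) = C1*exp(32*a/45)


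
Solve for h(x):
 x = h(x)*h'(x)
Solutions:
 h(x) = -sqrt(C1 + x^2)
 h(x) = sqrt(C1 + x^2)


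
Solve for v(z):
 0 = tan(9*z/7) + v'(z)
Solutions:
 v(z) = C1 + 7*log(cos(9*z/7))/9


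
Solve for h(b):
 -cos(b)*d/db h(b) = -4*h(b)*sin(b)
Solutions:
 h(b) = C1/cos(b)^4


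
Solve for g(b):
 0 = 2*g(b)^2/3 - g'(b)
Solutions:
 g(b) = -3/(C1 + 2*b)


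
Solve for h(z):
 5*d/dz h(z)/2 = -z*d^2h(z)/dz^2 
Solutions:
 h(z) = C1 + C2/z^(3/2)


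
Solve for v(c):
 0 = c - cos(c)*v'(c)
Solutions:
 v(c) = C1 + Integral(c/cos(c), c)


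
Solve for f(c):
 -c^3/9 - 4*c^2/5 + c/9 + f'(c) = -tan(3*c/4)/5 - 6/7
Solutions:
 f(c) = C1 + c^4/36 + 4*c^3/15 - c^2/18 - 6*c/7 + 4*log(cos(3*c/4))/15


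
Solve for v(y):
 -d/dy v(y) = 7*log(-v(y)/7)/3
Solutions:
 3*Integral(1/(log(-_y) - log(7)), (_y, v(y)))/7 = C1 - y


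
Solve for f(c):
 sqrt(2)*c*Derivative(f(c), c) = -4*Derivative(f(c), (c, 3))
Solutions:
 f(c) = C1 + Integral(C2*airyai(-sqrt(2)*c/2) + C3*airybi(-sqrt(2)*c/2), c)


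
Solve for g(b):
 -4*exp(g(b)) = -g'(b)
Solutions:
 g(b) = log(-1/(C1 + 4*b))


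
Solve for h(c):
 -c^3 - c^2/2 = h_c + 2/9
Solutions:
 h(c) = C1 - c^4/4 - c^3/6 - 2*c/9


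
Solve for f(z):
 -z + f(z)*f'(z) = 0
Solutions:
 f(z) = -sqrt(C1 + z^2)
 f(z) = sqrt(C1 + z^2)


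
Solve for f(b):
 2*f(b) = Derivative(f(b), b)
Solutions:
 f(b) = C1*exp(2*b)


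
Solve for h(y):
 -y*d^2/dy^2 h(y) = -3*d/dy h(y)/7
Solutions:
 h(y) = C1 + C2*y^(10/7)


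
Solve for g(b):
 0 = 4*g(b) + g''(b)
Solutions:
 g(b) = C1*sin(2*b) + C2*cos(2*b)


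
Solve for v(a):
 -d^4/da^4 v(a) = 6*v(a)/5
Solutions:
 v(a) = (C1*sin(10^(3/4)*3^(1/4)*a/10) + C2*cos(10^(3/4)*3^(1/4)*a/10))*exp(-10^(3/4)*3^(1/4)*a/10) + (C3*sin(10^(3/4)*3^(1/4)*a/10) + C4*cos(10^(3/4)*3^(1/4)*a/10))*exp(10^(3/4)*3^(1/4)*a/10)


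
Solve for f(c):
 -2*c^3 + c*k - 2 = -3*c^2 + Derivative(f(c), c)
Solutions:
 f(c) = C1 - c^4/2 + c^3 + c^2*k/2 - 2*c


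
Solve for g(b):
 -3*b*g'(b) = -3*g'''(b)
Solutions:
 g(b) = C1 + Integral(C2*airyai(b) + C3*airybi(b), b)


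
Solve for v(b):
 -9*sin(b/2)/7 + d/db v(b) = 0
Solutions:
 v(b) = C1 - 18*cos(b/2)/7


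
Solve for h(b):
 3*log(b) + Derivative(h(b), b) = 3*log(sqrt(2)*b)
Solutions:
 h(b) = C1 + 3*b*log(2)/2


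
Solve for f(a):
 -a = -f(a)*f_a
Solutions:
 f(a) = -sqrt(C1 + a^2)
 f(a) = sqrt(C1 + a^2)


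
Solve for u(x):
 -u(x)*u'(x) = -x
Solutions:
 u(x) = -sqrt(C1 + x^2)
 u(x) = sqrt(C1 + x^2)


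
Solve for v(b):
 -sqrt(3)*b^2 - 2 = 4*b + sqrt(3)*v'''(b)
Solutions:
 v(b) = C1 + C2*b + C3*b^2 - b^5/60 - sqrt(3)*b^4/18 - sqrt(3)*b^3/9


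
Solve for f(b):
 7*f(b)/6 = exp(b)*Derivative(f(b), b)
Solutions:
 f(b) = C1*exp(-7*exp(-b)/6)


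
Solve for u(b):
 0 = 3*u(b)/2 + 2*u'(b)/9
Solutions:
 u(b) = C1*exp(-27*b/4)


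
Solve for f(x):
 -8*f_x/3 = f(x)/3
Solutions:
 f(x) = C1*exp(-x/8)


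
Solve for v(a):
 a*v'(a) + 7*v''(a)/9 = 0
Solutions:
 v(a) = C1 + C2*erf(3*sqrt(14)*a/14)


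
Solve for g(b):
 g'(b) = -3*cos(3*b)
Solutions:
 g(b) = C1 - sin(3*b)


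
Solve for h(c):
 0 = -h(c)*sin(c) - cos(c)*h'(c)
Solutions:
 h(c) = C1*cos(c)


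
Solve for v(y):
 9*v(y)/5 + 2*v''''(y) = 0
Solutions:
 v(y) = (C1*sin(2^(1/4)*sqrt(3)*5^(3/4)*y/10) + C2*cos(2^(1/4)*sqrt(3)*5^(3/4)*y/10))*exp(-2^(1/4)*sqrt(3)*5^(3/4)*y/10) + (C3*sin(2^(1/4)*sqrt(3)*5^(3/4)*y/10) + C4*cos(2^(1/4)*sqrt(3)*5^(3/4)*y/10))*exp(2^(1/4)*sqrt(3)*5^(3/4)*y/10)


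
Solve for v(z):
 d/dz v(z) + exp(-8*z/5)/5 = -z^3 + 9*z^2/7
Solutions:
 v(z) = C1 - z^4/4 + 3*z^3/7 + exp(-8*z/5)/8


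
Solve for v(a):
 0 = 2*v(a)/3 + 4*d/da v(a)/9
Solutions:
 v(a) = C1*exp(-3*a/2)


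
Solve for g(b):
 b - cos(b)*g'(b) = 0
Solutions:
 g(b) = C1 + Integral(b/cos(b), b)


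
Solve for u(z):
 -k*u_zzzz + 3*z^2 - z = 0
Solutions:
 u(z) = C1 + C2*z + C3*z^2 + C4*z^3 + z^6/(120*k) - z^5/(120*k)


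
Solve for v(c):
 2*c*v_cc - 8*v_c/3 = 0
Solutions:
 v(c) = C1 + C2*c^(7/3)


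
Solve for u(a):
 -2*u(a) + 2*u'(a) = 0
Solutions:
 u(a) = C1*exp(a)


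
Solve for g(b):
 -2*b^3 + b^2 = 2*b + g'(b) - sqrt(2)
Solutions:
 g(b) = C1 - b^4/2 + b^3/3 - b^2 + sqrt(2)*b


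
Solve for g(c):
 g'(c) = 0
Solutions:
 g(c) = C1


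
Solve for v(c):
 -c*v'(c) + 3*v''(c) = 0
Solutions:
 v(c) = C1 + C2*erfi(sqrt(6)*c/6)


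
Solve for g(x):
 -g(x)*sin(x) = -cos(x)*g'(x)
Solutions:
 g(x) = C1/cos(x)


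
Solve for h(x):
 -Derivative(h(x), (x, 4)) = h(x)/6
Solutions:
 h(x) = (C1*sin(2^(1/4)*3^(3/4)*x/6) + C2*cos(2^(1/4)*3^(3/4)*x/6))*exp(-2^(1/4)*3^(3/4)*x/6) + (C3*sin(2^(1/4)*3^(3/4)*x/6) + C4*cos(2^(1/4)*3^(3/4)*x/6))*exp(2^(1/4)*3^(3/4)*x/6)


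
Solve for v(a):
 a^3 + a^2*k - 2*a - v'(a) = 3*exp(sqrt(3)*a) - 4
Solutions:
 v(a) = C1 + a^4/4 + a^3*k/3 - a^2 + 4*a - sqrt(3)*exp(sqrt(3)*a)


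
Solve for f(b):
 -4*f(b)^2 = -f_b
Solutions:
 f(b) = -1/(C1 + 4*b)


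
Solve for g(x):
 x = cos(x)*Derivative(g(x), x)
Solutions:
 g(x) = C1 + Integral(x/cos(x), x)


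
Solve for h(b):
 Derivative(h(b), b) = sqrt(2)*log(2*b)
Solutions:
 h(b) = C1 + sqrt(2)*b*log(b) - sqrt(2)*b + sqrt(2)*b*log(2)


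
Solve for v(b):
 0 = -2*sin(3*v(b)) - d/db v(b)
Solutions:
 v(b) = -acos((-C1 - exp(12*b))/(C1 - exp(12*b)))/3 + 2*pi/3
 v(b) = acos((-C1 - exp(12*b))/(C1 - exp(12*b)))/3


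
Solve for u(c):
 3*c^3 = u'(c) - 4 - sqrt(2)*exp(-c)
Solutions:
 u(c) = C1 + 3*c^4/4 + 4*c - sqrt(2)*exp(-c)


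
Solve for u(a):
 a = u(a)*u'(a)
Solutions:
 u(a) = -sqrt(C1 + a^2)
 u(a) = sqrt(C1 + a^2)


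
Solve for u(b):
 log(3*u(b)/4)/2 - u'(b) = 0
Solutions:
 2*Integral(1/(-log(_y) - log(3) + 2*log(2)), (_y, u(b))) = C1 - b


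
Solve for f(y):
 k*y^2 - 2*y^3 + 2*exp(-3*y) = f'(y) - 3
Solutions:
 f(y) = C1 + k*y^3/3 - y^4/2 + 3*y - 2*exp(-3*y)/3


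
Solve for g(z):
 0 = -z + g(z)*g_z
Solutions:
 g(z) = -sqrt(C1 + z^2)
 g(z) = sqrt(C1 + z^2)


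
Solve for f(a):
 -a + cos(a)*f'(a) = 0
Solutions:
 f(a) = C1 + Integral(a/cos(a), a)


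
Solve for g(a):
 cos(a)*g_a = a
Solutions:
 g(a) = C1 + Integral(a/cos(a), a)


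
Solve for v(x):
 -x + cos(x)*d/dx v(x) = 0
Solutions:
 v(x) = C1 + Integral(x/cos(x), x)


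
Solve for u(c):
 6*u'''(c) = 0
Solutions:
 u(c) = C1 + C2*c + C3*c^2


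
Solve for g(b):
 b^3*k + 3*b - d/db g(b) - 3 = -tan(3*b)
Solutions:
 g(b) = C1 + b^4*k/4 + 3*b^2/2 - 3*b - log(cos(3*b))/3


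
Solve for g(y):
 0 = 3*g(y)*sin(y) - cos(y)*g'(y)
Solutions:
 g(y) = C1/cos(y)^3


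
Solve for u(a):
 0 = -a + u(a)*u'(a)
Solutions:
 u(a) = -sqrt(C1 + a^2)
 u(a) = sqrt(C1 + a^2)


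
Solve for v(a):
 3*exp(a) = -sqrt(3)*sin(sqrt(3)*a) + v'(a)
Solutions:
 v(a) = C1 + 3*exp(a) - cos(sqrt(3)*a)


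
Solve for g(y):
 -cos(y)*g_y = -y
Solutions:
 g(y) = C1 + Integral(y/cos(y), y)


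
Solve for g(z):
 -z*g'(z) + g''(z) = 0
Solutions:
 g(z) = C1 + C2*erfi(sqrt(2)*z/2)


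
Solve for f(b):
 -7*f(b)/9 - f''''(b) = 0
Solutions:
 f(b) = (C1*sin(sqrt(6)*7^(1/4)*b/6) + C2*cos(sqrt(6)*7^(1/4)*b/6))*exp(-sqrt(6)*7^(1/4)*b/6) + (C3*sin(sqrt(6)*7^(1/4)*b/6) + C4*cos(sqrt(6)*7^(1/4)*b/6))*exp(sqrt(6)*7^(1/4)*b/6)


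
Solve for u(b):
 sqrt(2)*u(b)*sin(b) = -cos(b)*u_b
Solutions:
 u(b) = C1*cos(b)^(sqrt(2))


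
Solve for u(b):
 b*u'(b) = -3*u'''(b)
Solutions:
 u(b) = C1 + Integral(C2*airyai(-3^(2/3)*b/3) + C3*airybi(-3^(2/3)*b/3), b)


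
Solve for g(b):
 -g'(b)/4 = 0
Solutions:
 g(b) = C1


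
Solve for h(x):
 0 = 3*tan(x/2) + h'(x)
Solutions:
 h(x) = C1 + 6*log(cos(x/2))


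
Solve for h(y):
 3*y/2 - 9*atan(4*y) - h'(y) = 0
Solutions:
 h(y) = C1 + 3*y^2/4 - 9*y*atan(4*y) + 9*log(16*y^2 + 1)/8


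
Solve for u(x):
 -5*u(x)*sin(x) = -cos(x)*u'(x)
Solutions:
 u(x) = C1/cos(x)^5


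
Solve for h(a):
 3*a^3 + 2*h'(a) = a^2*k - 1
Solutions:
 h(a) = C1 - 3*a^4/8 + a^3*k/6 - a/2


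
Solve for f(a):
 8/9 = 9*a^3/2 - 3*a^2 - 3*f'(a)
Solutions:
 f(a) = C1 + 3*a^4/8 - a^3/3 - 8*a/27


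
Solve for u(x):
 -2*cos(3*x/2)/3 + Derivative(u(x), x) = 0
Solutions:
 u(x) = C1 + 4*sin(3*x/2)/9


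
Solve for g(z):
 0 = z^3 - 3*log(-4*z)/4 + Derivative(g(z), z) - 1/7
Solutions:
 g(z) = C1 - z^4/4 + 3*z*log(-z)/4 + z*(-17 + 42*log(2))/28


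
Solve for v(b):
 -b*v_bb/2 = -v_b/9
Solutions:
 v(b) = C1 + C2*b^(11/9)


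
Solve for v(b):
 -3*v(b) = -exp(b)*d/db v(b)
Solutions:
 v(b) = C1*exp(-3*exp(-b))


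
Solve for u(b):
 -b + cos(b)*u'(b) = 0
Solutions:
 u(b) = C1 + Integral(b/cos(b), b)


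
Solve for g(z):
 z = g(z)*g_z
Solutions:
 g(z) = -sqrt(C1 + z^2)
 g(z) = sqrt(C1 + z^2)


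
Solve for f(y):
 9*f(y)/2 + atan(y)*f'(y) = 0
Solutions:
 f(y) = C1*exp(-9*Integral(1/atan(y), y)/2)


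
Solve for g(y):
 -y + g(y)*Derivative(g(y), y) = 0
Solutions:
 g(y) = -sqrt(C1 + y^2)
 g(y) = sqrt(C1 + y^2)


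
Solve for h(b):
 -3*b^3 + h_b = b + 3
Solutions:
 h(b) = C1 + 3*b^4/4 + b^2/2 + 3*b


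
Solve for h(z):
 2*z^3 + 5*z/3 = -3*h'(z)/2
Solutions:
 h(z) = C1 - z^4/3 - 5*z^2/9


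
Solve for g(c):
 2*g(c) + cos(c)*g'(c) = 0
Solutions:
 g(c) = C1*(sin(c) - 1)/(sin(c) + 1)


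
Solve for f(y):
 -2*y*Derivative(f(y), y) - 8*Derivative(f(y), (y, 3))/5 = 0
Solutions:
 f(y) = C1 + Integral(C2*airyai(-10^(1/3)*y/2) + C3*airybi(-10^(1/3)*y/2), y)


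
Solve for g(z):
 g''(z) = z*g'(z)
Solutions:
 g(z) = C1 + C2*erfi(sqrt(2)*z/2)


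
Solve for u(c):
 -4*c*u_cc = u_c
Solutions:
 u(c) = C1 + C2*c^(3/4)


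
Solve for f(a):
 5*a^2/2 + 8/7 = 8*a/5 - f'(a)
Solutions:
 f(a) = C1 - 5*a^3/6 + 4*a^2/5 - 8*a/7


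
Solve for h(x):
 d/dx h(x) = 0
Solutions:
 h(x) = C1


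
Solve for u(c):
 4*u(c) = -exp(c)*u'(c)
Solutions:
 u(c) = C1*exp(4*exp(-c))


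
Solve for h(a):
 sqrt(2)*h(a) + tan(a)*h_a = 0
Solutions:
 h(a) = C1/sin(a)^(sqrt(2))


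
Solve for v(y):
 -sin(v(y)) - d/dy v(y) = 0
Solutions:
 v(y) = -acos((-C1 - exp(2*y))/(C1 - exp(2*y))) + 2*pi
 v(y) = acos((-C1 - exp(2*y))/(C1 - exp(2*y)))


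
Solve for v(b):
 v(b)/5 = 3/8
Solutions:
 v(b) = 15/8


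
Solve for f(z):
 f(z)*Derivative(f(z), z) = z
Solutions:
 f(z) = -sqrt(C1 + z^2)
 f(z) = sqrt(C1 + z^2)


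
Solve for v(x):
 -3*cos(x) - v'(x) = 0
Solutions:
 v(x) = C1 - 3*sin(x)


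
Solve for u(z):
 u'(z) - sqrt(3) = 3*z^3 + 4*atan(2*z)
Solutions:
 u(z) = C1 + 3*z^4/4 + 4*z*atan(2*z) + sqrt(3)*z - log(4*z^2 + 1)


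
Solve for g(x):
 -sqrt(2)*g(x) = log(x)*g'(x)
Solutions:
 g(x) = C1*exp(-sqrt(2)*li(x))


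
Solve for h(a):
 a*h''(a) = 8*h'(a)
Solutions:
 h(a) = C1 + C2*a^9


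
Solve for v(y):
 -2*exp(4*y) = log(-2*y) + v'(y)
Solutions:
 v(y) = C1 - y*log(-y) + y*(1 - log(2)) - exp(4*y)/2


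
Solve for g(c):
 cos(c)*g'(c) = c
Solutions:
 g(c) = C1 + Integral(c/cos(c), c)


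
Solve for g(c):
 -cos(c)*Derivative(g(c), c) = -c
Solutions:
 g(c) = C1 + Integral(c/cos(c), c)


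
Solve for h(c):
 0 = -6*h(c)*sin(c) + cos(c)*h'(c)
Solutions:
 h(c) = C1/cos(c)^6


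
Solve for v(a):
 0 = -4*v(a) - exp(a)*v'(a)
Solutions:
 v(a) = C1*exp(4*exp(-a))


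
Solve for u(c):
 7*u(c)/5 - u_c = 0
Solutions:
 u(c) = C1*exp(7*c/5)


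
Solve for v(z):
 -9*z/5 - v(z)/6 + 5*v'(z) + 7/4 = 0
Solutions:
 v(z) = C1*exp(z/30) - 54*z/5 - 627/2


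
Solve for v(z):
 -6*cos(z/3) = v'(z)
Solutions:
 v(z) = C1 - 18*sin(z/3)


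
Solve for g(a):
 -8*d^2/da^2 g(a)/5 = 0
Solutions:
 g(a) = C1 + C2*a


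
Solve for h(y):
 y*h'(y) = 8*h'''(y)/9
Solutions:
 h(y) = C1 + Integral(C2*airyai(3^(2/3)*y/2) + C3*airybi(3^(2/3)*y/2), y)


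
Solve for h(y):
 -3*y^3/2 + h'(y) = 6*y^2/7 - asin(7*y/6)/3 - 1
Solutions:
 h(y) = C1 + 3*y^4/8 + 2*y^3/7 - y*asin(7*y/6)/3 - y - sqrt(36 - 49*y^2)/21


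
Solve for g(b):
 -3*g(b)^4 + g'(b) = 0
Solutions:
 g(b) = (-1/(C1 + 9*b))^(1/3)
 g(b) = (-1/(C1 + 3*b))^(1/3)*(-3^(2/3) - 3*3^(1/6)*I)/6
 g(b) = (-1/(C1 + 3*b))^(1/3)*(-3^(2/3) + 3*3^(1/6)*I)/6


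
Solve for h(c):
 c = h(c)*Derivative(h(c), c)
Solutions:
 h(c) = -sqrt(C1 + c^2)
 h(c) = sqrt(C1 + c^2)
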